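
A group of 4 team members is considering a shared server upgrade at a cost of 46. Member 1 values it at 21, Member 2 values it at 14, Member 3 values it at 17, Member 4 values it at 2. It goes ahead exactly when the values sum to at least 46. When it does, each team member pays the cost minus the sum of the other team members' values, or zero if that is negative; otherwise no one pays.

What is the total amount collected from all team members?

Total value 54 ≥ cost 46, so it is built.
Member 1: others sum to 33; max(0, 46 - 33) = 13.
Member 2: others sum to 40; max(0, 46 - 40) = 6.
Member 3: others sum to 37; max(0, 46 - 37) = 9.
Member 4: others sum to 52; max(0, 46 - 52) = 0.
Total collected = 13 + 6 + 9 + 0 = 28.

28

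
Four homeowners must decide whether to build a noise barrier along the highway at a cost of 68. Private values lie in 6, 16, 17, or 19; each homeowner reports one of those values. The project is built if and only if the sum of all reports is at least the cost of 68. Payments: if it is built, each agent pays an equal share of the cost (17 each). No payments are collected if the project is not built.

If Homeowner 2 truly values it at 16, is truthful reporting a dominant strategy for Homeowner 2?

Consider the case where Homeowner 1 reports 16, Homeowner 3 reports 17 and Homeowner 4 reports 19.
Truthful report 16: project built, pays 17, utility 16 - 17 = -1.
Report 6 instead: project not built, utility 0.
Since 0 > -1, reporting 6 is strictly better here, so truthful reporting is not dominant.

No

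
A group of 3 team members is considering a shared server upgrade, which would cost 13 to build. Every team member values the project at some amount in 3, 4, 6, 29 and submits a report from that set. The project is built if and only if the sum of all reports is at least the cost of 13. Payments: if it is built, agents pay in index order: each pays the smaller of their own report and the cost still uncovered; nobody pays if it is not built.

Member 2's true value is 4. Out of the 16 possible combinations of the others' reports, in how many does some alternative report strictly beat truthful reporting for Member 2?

Others report (3, 29): truth gives 0; report 3 gives 1 > 0. Violating.
Others report (4, 6): truth gives 0; report 3 gives 1 > 0. Violating.
Others report (4, 29): truth gives 0; report 3 gives 1 > 0. Violating.
Others report (6, 4): truth gives 0; report 3 gives 1 > 0. Violating.
Others report (3, 3): truth gives 0; no alternative beats it.
Others report (3, 4): truth gives 0; no alternative beats it.
(Checking all 16 profiles: 6 have a profitable deviation, 10 do not.)

6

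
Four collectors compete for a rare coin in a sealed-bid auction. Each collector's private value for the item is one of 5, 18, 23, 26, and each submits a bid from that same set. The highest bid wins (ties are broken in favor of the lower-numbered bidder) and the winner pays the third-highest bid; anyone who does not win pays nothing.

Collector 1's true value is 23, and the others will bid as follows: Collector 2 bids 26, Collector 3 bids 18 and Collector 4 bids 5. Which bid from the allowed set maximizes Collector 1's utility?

26

Bid 5: loses, pays 0, utility 0.
Bid 18: loses, pays 0, utility 0.
Bid 23: loses, pays 0, utility 0.
Bid 26: wins, pays 18, utility 23 - 18 = 5.
The best choice is 26 with utility 5.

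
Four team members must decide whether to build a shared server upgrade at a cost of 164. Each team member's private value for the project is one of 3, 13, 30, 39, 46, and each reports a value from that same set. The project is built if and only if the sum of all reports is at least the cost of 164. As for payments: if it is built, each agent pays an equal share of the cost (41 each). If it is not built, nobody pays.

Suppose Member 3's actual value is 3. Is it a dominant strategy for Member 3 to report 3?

Check each profile of the others' reports and compare truth against every alternative report.
Others report (3, 3, 3): truth gives 0, best alternative gives 0.
Others report (3, 3, 13): truth gives 0, best alternative gives 0.
Others report (3, 3, 30): truth gives 0, best alternative gives 0.
Others report (3, 3, 39): truth gives 0, best alternative gives 0.
Others report (3, 3, 46): truth gives 0, best alternative gives 0.
Others report (3, 13, 3): truth gives 0, best alternative gives 0.
(Remaining 119 profiles checked similarly; truth is weakly best in each.)
In every case the truthful report is at least as good as any alternative, so it is a dominant strategy.

Yes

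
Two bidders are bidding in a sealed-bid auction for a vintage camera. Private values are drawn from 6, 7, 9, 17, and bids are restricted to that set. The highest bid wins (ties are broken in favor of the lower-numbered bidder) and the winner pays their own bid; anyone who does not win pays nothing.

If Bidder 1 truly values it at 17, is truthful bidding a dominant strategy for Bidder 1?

Consider the case where Bidder 2 bids 6.
Truthful bid 17: wins, pays 17, utility 17 - 17 = 0.
Bid 6 instead: wins, pays 6, utility 17 - 6 = 11.
Since 11 > 0, bidding 6 is strictly better here, so truthful bidding is not dominant.

No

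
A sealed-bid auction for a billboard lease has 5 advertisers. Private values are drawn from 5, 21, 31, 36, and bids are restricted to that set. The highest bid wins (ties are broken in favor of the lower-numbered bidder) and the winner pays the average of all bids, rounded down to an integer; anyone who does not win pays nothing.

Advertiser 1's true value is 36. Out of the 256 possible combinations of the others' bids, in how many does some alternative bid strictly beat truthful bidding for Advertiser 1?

81

Others bid (5, 5, 5, 5): truth gives 25; bid 5 gives 31 > 25. Violating.
Others bid (5, 5, 5, 21): truth gives 22; bid 21 gives 25 > 22. Violating.
Others bid (5, 5, 5, 31): truth gives 20; bid 31 gives 21 > 20. Violating.
Others bid (5, 5, 21, 5): truth gives 22; bid 21 gives 25 > 22. Violating.
Others bid (5, 5, 5, 36): truth gives 19; no alternative beats it.
Others bid (5, 5, 21, 36): truth gives 16; no alternative beats it.
(Checking all 256 profiles: 81 have a profitable deviation, 175 do not.)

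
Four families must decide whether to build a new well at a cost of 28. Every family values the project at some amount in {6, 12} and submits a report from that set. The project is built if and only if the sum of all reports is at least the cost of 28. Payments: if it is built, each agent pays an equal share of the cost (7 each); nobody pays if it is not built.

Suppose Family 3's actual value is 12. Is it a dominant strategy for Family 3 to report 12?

Yes

Check each profile of the others' reports and compare truth against every alternative report.
Others report (6, 6, 6): truth gives 5, best alternative gives 0.
Others report (6, 6, 12): truth gives 5, best alternative gives 5.
Others report (6, 12, 6): truth gives 5, best alternative gives 5.
Others report (6, 12, 12): truth gives 5, best alternative gives 5.
Others report (12, 6, 6): truth gives 5, best alternative gives 5.
Others report (12, 6, 12): truth gives 5, best alternative gives 5.
(Remaining 2 profiles checked similarly; truth is weakly best in each.)
In every case the truthful report is at least as good as any alternative, so it is a dominant strategy.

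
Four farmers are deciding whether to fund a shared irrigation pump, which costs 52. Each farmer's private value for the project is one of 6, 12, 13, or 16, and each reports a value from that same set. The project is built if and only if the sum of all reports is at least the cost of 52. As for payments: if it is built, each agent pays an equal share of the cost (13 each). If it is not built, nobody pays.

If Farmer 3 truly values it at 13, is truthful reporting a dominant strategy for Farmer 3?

Check each profile of the others' reports and compare truth against every alternative report.
Others report (6, 6, 6): truth gives 0, best alternative gives 0.
Others report (6, 6, 12): truth gives 0, best alternative gives 0.
Others report (6, 6, 13): truth gives 0, best alternative gives 0.
Others report (6, 6, 16): truth gives 0, best alternative gives 0.
Others report (6, 12, 6): truth gives 0, best alternative gives 0.
Others report (6, 12, 12): truth gives 0, best alternative gives 0.
(Remaining 58 profiles checked similarly; truth is weakly best in each.)
In every case the truthful report is at least as good as any alternative, so it is a dominant strategy.

Yes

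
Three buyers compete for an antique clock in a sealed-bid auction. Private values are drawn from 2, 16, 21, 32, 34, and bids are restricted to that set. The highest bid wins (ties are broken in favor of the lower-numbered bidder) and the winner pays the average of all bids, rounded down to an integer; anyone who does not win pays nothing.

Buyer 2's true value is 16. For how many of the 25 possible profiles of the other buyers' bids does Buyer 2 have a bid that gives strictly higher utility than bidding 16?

2

Others bid (2, 21): truth gives 0; bid 21 gives 2 > 0. Violating.
Others bid (16, 2): truth gives 0; bid 21 gives 3 > 0. Violating.
Others bid (2, 2): truth gives 10; no alternative beats it.
Others bid (2, 16): truth gives 5; no alternative beats it.
(Checking all 25 profiles: 2 have a profitable deviation, 23 do not.)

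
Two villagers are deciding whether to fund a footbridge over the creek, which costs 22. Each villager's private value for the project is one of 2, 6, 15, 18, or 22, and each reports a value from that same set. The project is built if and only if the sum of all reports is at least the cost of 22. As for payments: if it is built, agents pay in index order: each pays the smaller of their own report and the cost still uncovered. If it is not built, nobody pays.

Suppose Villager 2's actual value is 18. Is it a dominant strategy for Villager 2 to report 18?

Check each profile of the others' reports and compare truth against every alternative report.
Others report (22): truth gives 18, best alternative gives 18.
Others report (18): truth gives 14, best alternative gives 14.
Others report (15): truth gives 11, best alternative gives 11.
Others report (6): truth gives 2, best alternative gives 2.
Others report (2): truth gives 0, best alternative gives 0.
In every case the truthful report is at least as good as any alternative, so it is a dominant strategy.

Yes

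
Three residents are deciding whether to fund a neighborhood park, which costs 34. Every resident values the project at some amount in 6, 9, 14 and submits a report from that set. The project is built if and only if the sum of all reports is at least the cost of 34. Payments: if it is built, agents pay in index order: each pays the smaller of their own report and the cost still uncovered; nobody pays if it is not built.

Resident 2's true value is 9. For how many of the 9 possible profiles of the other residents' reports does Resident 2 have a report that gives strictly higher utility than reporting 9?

1

Others report (14, 14): truth gives 0; report 6 gives 3 > 0. Violating.
Others report (6, 6): truth gives 0; no alternative beats it.
Others report (6, 9): truth gives 0; no alternative beats it.
(Checking all 9 profiles: 1 has a profitable deviation, 8 do not.)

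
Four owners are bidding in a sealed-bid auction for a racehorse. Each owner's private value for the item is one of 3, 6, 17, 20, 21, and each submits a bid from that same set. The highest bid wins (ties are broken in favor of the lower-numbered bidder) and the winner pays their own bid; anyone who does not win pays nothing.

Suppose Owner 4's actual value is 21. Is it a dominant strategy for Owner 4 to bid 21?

No

Consider the case where Owner 1 bids 3, Owner 2 bids 3 and Owner 3 bids 3.
Truthful bid 21: wins, pays 21, utility 21 - 21 = 0.
Bid 6 instead: wins, pays 6, utility 21 - 6 = 15.
Since 15 > 0, bidding 6 is strictly better here, so truthful bidding is not dominant.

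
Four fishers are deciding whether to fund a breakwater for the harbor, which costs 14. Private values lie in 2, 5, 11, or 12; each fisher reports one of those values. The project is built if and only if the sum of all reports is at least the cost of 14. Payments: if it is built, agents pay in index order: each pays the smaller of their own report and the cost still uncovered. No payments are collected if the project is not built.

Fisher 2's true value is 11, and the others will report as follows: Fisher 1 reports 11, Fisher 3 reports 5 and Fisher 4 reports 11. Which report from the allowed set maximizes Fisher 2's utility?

2

Report 2: project built, pays 2, utility 11 - 2 = 9.
Report 5: project built, pays 3, utility 11 - 3 = 8.
Report 11: project built, pays 3, utility 11 - 3 = 8.
Report 12: project built, pays 3, utility 11 - 3 = 8.
The best choice is 2 with utility 9.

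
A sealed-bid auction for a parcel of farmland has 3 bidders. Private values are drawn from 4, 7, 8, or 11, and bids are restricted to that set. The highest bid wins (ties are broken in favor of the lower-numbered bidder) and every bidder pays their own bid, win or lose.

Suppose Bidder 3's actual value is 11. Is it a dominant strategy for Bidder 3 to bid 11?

Consider the case where Bidder 1 bids 4 and Bidder 2 bids 4.
Truthful bid 11: wins, pays 11, utility 11 - 11 = 0.
Bid 7 instead: wins, pays 7, utility 11 - 7 = 4.
Since 4 > 0, bidding 7 is strictly better here, so truthful bidding is not dominant.

No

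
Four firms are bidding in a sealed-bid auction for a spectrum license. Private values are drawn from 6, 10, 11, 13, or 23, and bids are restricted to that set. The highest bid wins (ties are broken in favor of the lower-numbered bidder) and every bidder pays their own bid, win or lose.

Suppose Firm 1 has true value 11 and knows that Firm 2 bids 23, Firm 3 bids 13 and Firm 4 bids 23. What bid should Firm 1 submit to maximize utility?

6

Bid 6: loses but pays 6, utility -6.
Bid 10: loses but pays 10, utility -10.
Bid 11: loses but pays 11, utility -11.
Bid 13: loses but pays 13, utility -13.
Bid 23: wins, pays 23, utility 11 - 23 = -12.
The best choice is 6 with utility -6.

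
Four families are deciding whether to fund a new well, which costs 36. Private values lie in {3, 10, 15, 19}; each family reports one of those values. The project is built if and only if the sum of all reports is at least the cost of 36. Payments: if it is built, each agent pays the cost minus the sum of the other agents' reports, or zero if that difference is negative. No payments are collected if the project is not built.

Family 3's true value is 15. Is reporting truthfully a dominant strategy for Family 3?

Check each profile of the others' reports and compare truth against every alternative report.
Others report (3, 15, 19): truth gives 15, best alternative gives 15.
Others report (3, 19, 15): truth gives 15, best alternative gives 15.
Others report (3, 19, 19): truth gives 15, best alternative gives 15.
Others report (10, 10, 19): truth gives 15, best alternative gives 15.
Others report (10, 15, 15): truth gives 15, best alternative gives 15.
Others report (10, 15, 19): truth gives 15, best alternative gives 15.
(Remaining 58 profiles checked similarly; truth is weakly best in each.)
In every case the truthful report is at least as good as any alternative, so it is a dominant strategy.

Yes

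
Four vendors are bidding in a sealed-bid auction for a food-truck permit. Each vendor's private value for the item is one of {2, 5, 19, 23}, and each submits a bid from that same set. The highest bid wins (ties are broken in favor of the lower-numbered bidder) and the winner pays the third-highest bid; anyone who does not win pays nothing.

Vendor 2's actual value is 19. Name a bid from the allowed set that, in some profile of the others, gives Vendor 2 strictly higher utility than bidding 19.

Suppose Vendor 1 bids 2, Vendor 3 bids 2 and Vendor 4 bids 23.
Bid 19: loses, pays 0, utility 0.
Bid 23: wins, pays 2, utility 19 - 2 = 17.
So bidding 23 beats truth here (17 > 0).

23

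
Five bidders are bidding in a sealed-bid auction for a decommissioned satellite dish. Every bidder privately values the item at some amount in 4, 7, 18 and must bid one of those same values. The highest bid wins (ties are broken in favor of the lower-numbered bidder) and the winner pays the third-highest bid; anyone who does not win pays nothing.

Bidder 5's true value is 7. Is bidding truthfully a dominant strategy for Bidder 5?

Consider the case where Bidder 1 bids 4, Bidder 2 bids 4, Bidder 3 bids 4 and Bidder 4 bids 7.
Truthful bid 7: loses, pays 0, utility 0.
Bid 18 instead: wins, pays 4, utility 7 - 4 = 3.
Since 3 > 0, bidding 18 is strictly better here, so truthful bidding is not dominant.

No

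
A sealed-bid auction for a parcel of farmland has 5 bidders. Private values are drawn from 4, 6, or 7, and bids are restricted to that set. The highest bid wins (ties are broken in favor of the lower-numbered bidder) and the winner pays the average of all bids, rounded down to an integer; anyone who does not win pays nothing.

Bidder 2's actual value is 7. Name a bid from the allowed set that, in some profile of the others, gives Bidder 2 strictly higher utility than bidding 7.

Suppose Bidder 1 bids 4, Bidder 3 bids 4, Bidder 4 bids 4 and Bidder 5 bids 6.
Bid 7: wins, pays 5, utility 7 - 5 = 2.
Bid 6: wins, pays 4, utility 7 - 4 = 3.
So bidding 6 beats truth here (3 > 2).

6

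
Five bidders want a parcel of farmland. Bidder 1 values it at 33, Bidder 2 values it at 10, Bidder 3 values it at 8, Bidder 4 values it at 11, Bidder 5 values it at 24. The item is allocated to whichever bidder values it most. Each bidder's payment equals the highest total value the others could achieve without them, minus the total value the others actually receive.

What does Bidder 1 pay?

24

Bidder 1 has the highest value and receives the item.
Without Bidder 1, the item would go to the next-highest value, 24, so the others could achieve 24.
With Bidder 1 present and winning, the others receive nothing, so their total is 0.
Payment = 24 - 0 = 24.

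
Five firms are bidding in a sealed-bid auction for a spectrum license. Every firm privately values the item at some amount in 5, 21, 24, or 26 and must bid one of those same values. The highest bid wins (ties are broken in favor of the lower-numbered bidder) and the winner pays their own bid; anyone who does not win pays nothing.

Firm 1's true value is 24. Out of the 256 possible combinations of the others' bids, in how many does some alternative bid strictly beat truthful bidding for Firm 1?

16

Others bid (5, 5, 5, 5): truth gives 0; bid 5 gives 19 > 0. Violating.
Others bid (5, 5, 5, 21): truth gives 0; bid 21 gives 3 > 0. Violating.
Others bid (5, 5, 21, 5): truth gives 0; bid 21 gives 3 > 0. Violating.
Others bid (5, 5, 21, 21): truth gives 0; bid 21 gives 3 > 0. Violating.
Others bid (5, 5, 5, 24): truth gives 0; no alternative beats it.
Others bid (5, 5, 5, 26): truth gives 0; no alternative beats it.
(Checking all 256 profiles: 16 have a profitable deviation, 240 do not.)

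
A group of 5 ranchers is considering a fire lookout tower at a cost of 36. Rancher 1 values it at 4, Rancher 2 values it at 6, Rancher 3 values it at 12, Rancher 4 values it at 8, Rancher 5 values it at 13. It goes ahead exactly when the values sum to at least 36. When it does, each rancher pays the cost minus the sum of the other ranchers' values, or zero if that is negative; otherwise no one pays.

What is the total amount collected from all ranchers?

Total value 43 ≥ cost 36, so it is built.
Rancher 1: others sum to 39; max(0, 36 - 39) = 0.
Rancher 2: others sum to 37; max(0, 36 - 37) = 0.
Rancher 3: others sum to 31; max(0, 36 - 31) = 5.
Rancher 4: others sum to 35; max(0, 36 - 35) = 1.
Rancher 5: others sum to 30; max(0, 36 - 30) = 6.
Total collected = 0 + 0 + 5 + 1 + 6 = 12.

12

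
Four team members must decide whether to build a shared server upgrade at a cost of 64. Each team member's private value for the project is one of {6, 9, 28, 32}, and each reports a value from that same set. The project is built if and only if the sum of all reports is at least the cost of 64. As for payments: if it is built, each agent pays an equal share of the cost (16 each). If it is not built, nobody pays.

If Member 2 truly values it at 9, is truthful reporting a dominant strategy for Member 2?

Check each profile of the others' reports and compare truth against every alternative report.
Others report (6, 28, 28): truth gives -7, best alternative gives -7.
Others report (6, 28, 32): truth gives -7, best alternative gives -7.
Others report (6, 32, 28): truth gives -7, best alternative gives -7.
Others report (6, 32, 32): truth gives -7, best alternative gives -7.
Others report (9, 28, 28): truth gives -7, best alternative gives -7.
Others report (9, 28, 32): truth gives -7, best alternative gives -7.
(Remaining 58 profiles checked similarly; truth is weakly best in each.)
In every case the truthful report is at least as good as any alternative, so it is a dominant strategy.

Yes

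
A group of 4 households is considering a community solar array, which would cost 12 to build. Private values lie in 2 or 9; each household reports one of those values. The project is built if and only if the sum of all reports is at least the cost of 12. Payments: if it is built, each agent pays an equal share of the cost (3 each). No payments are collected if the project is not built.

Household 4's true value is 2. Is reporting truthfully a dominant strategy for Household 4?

Yes

Check each profile of the others' reports and compare truth against every alternative report.
Others report (2, 2, 2): truth gives 0, best alternative gives -1.
Others report (2, 2, 9): truth gives -1, best alternative gives -1.
Others report (2, 9, 2): truth gives -1, best alternative gives -1.
Others report (2, 9, 9): truth gives -1, best alternative gives -1.
Others report (9, 2, 2): truth gives -1, best alternative gives -1.
Others report (9, 2, 9): truth gives -1, best alternative gives -1.
(Remaining 2 profiles checked similarly; truth is weakly best in each.)
In every case the truthful report is at least as good as any alternative, so it is a dominant strategy.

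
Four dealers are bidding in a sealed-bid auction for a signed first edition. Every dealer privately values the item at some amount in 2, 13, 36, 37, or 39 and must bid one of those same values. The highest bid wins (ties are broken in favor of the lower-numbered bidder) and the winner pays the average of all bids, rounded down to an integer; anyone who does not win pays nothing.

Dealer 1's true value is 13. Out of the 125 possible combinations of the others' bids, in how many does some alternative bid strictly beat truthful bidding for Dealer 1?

Others bid (2, 2, 2): truth gives 9; bid 2 gives 11 > 9. Violating.
Others bid (2, 2, 13): truth gives 6; no alternative beats it.
Others bid (2, 2, 36): truth gives 0; no alternative beats it.
(Checking all 125 profiles: 1 has a profitable deviation, 124 do not.)

1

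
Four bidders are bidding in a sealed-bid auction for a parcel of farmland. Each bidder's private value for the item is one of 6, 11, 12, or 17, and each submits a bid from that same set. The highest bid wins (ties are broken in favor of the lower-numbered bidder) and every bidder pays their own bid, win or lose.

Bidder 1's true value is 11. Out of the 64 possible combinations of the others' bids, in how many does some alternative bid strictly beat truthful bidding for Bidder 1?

57

Others bid (6, 6, 6): truth gives 0; bid 6 gives 5 > 0. Violating.
Others bid (6, 6, 12): truth gives -11; bid 12 gives -1 > -11. Violating.
Others bid (6, 6, 17): truth gives -11; bid 6 gives -6 > -11. Violating.
Others bid (6, 11, 12): truth gives -11; bid 12 gives -1 > -11. Violating.
Others bid (6, 6, 11): truth gives 0; no alternative beats it.
Others bid (6, 11, 6): truth gives 0; no alternative beats it.
(Checking all 64 profiles: 57 have a profitable deviation, 7 do not.)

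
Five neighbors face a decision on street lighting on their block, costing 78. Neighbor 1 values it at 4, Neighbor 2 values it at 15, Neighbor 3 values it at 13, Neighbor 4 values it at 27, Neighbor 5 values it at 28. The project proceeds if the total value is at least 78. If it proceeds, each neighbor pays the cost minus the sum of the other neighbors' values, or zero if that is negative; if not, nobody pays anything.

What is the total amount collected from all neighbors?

47

Total value 87 ≥ cost 78, so it is built.
Neighbor 1: others sum to 83; max(0, 78 - 83) = 0.
Neighbor 2: others sum to 72; max(0, 78 - 72) = 6.
Neighbor 3: others sum to 74; max(0, 78 - 74) = 4.
Neighbor 4: others sum to 60; max(0, 78 - 60) = 18.
Neighbor 5: others sum to 59; max(0, 78 - 59) = 19.
Total collected = 0 + 6 + 4 + 18 + 19 = 47.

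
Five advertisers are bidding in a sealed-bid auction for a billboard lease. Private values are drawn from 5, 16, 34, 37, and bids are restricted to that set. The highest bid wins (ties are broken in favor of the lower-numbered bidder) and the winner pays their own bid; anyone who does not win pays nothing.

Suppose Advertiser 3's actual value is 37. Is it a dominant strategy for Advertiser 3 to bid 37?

No

Consider the case where Advertiser 1 bids 5, Advertiser 2 bids 5, Advertiser 4 bids 5 and Advertiser 5 bids 5.
Truthful bid 37: wins, pays 37, utility 37 - 37 = 0.
Bid 16 instead: wins, pays 16, utility 37 - 16 = 21.
Since 21 > 0, bidding 16 is strictly better here, so truthful bidding is not dominant.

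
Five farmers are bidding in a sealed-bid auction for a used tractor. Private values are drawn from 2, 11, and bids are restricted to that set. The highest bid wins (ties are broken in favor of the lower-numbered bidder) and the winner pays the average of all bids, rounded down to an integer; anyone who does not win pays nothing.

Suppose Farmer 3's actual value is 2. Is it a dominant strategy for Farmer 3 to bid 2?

Yes

Check each profile of the others' bids and compare truth against every alternative bid.
Others bid (2, 2, 11, 11): truth gives 0, best alternative gives -5.
Others bid (2, 2, 2, 11): truth gives 0, best alternative gives -3.
Others bid (2, 2, 11, 2): truth gives 0, best alternative gives -3.
Others bid (2, 2, 2, 2): truth gives 0, best alternative gives -1.
Others bid (2, 11, 2, 2): truth gives 0, best alternative gives 0.
Others bid (2, 11, 2, 11): truth gives 0, best alternative gives 0.
(Remaining 10 profiles checked similarly; truth is weakly best in each.)
In every case the truthful bid is at least as good as any alternative, so it is a dominant strategy.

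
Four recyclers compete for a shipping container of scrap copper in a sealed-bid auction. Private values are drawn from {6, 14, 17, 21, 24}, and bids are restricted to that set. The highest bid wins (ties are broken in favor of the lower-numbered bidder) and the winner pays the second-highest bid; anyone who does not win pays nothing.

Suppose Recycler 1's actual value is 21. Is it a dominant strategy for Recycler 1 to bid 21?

Check each profile of the others' bids and compare truth against every alternative bid.
Others bid (6, 6, 6): truth gives 15, best alternative gives 15.
Others bid (6, 6, 14): truth gives 7, best alternative gives 7.
Others bid (6, 14, 6): truth gives 7, best alternative gives 7.
Others bid (6, 14, 14): truth gives 7, best alternative gives 7.
Others bid (14, 6, 6): truth gives 7, best alternative gives 7.
Others bid (14, 6, 14): truth gives 7, best alternative gives 7.
(Remaining 119 profiles checked similarly; truth is weakly best in each.)
In every case the truthful bid is at least as good as any alternative, so it is a dominant strategy.

Yes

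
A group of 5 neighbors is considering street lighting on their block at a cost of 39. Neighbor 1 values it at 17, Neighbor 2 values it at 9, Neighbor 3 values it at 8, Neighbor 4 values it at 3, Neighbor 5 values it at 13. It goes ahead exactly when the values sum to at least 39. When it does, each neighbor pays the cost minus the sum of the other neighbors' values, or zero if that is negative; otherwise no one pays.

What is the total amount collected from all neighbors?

8

Total value 50 ≥ cost 39, so it is built.
Neighbor 1: others sum to 33; max(0, 39 - 33) = 6.
Neighbor 2: others sum to 41; max(0, 39 - 41) = 0.
Neighbor 3: others sum to 42; max(0, 39 - 42) = 0.
Neighbor 4: others sum to 47; max(0, 39 - 47) = 0.
Neighbor 5: others sum to 37; max(0, 39 - 37) = 2.
Total collected = 6 + 0 + 0 + 0 + 2 = 8.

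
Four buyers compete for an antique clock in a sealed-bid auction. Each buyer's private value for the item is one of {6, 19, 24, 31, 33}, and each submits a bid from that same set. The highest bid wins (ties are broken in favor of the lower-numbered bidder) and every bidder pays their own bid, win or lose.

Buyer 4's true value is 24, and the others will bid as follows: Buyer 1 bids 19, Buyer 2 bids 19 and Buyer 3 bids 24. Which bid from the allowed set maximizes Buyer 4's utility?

6

Bid 6: loses but pays 6, utility -6.
Bid 19: loses but pays 19, utility -19.
Bid 24: loses but pays 24, utility -24.
Bid 31: wins, pays 31, utility 24 - 31 = -7.
Bid 33: wins, pays 33, utility 24 - 33 = -9.
The best choice is 6 with utility -6.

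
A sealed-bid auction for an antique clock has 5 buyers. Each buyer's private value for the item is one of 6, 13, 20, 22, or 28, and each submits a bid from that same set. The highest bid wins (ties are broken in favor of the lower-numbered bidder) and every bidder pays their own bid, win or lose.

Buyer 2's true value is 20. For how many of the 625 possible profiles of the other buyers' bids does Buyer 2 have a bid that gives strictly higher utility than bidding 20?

Others bid (6, 6, 6, 6): truth gives 0; bid 13 gives 7 > 0. Violating.
Others bid (6, 6, 6, 13): truth gives 0; bid 13 gives 7 > 0. Violating.
Others bid (6, 6, 6, 22): truth gives -20; bid 22 gives -2 > -20. Violating.
Others bid (6, 6, 6, 28): truth gives -20; bid 6 gives -6 > -20. Violating.
Others bid (6, 6, 6, 20): truth gives 0; no alternative beats it.
Others bid (6, 6, 13, 20): truth gives 0; no alternative beats it.
(Checking all 625 profiles: 579 have a profitable deviation, 46 do not.)

579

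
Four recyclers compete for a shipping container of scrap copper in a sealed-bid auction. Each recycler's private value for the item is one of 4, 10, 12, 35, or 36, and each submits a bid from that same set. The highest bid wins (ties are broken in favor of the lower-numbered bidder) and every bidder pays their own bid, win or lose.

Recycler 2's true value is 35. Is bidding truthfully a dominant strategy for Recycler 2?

Consider the case where Recycler 1 bids 4, Recycler 3 bids 4 and Recycler 4 bids 4.
Truthful bid 35: wins, pays 35, utility 35 - 35 = 0.
Bid 10 instead: wins, pays 10, utility 35 - 10 = 25.
Since 25 > 0, bidding 10 is strictly better here, so truthful bidding is not dominant.

No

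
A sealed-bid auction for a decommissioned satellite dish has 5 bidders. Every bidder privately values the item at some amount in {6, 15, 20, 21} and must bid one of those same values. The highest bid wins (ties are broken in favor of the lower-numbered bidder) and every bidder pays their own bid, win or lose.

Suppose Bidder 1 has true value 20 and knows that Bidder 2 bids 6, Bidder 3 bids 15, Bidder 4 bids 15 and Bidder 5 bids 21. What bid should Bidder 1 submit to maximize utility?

Bid 6: loses but pays 6, utility -6.
Bid 15: loses but pays 15, utility -15.
Bid 20: loses but pays 20, utility -20.
Bid 21: wins, pays 21, utility 20 - 21 = -1.
The best choice is 21 with utility -1.

21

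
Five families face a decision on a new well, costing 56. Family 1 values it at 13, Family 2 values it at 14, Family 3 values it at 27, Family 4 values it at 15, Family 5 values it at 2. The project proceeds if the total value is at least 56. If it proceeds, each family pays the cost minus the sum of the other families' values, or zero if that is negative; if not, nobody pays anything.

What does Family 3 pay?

Total value 71 ≥ cost 56, so the project is built.
The other families' values sum to 44.
Cost minus that sum is 56 - 44 = 12.

12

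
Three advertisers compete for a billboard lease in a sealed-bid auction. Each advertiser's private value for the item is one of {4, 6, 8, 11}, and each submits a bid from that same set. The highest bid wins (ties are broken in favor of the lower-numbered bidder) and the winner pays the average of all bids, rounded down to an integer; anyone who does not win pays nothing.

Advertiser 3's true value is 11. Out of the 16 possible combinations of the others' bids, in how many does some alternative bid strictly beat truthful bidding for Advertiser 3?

4

Others bid (4, 4): truth gives 5; bid 6 gives 7 > 5. Violating.
Others bid (4, 6): truth gives 4; bid 8 gives 5 > 4. Violating.
Others bid (6, 4): truth gives 4; bid 8 gives 5 > 4. Violating.
Others bid (6, 6): truth gives 4; bid 8 gives 5 > 4. Violating.
Others bid (4, 8): truth gives 4; no alternative beats it.
Others bid (4, 11): truth gives 0; no alternative beats it.
(Checking all 16 profiles: 4 have a profitable deviation, 12 do not.)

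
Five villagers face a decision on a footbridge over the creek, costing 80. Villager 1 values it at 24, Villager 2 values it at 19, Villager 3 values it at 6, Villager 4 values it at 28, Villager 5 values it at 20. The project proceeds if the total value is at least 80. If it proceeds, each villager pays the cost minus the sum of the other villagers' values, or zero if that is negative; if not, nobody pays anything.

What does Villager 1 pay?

Total value 97 ≥ cost 80, so the project is built.
The other villagers' values sum to 73.
Cost minus that sum is 80 - 73 = 7.

7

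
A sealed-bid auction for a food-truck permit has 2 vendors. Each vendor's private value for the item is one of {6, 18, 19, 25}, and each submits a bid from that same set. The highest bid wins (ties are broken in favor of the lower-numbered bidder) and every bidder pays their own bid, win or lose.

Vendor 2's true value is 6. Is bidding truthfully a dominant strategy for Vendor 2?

Yes

Check each profile of the others' bids and compare truth against every alternative bid.
Others bid (19): truth gives -6, best alternative gives -18.
Others bid (25): truth gives -6, best alternative gives -18.
Others bid (18): truth gives -6, best alternative gives -13.
Others bid (6): truth gives -6, best alternative gives -12.
In every case the truthful bid is at least as good as any alternative, so it is a dominant strategy.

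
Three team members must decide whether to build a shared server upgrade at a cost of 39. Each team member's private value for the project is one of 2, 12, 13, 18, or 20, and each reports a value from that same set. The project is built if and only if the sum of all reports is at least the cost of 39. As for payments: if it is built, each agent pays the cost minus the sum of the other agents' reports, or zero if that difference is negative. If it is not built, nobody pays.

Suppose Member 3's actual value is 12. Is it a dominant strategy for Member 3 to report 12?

Yes

Check each profile of the others' reports and compare truth against every alternative report.
Others report (20, 20): truth gives 12, best alternative gives 12.
Others report (18, 20): truth gives 11, best alternative gives 11.
Others report (20, 18): truth gives 11, best alternative gives 11.
Others report (18, 18): truth gives 9, best alternative gives 9.
Others report (13, 20): truth gives 6, best alternative gives 6.
Others report (20, 13): truth gives 6, best alternative gives 6.
(Remaining 19 profiles checked similarly; truth is weakly best in each.)
In every case the truthful report is at least as good as any alternative, so it is a dominant strategy.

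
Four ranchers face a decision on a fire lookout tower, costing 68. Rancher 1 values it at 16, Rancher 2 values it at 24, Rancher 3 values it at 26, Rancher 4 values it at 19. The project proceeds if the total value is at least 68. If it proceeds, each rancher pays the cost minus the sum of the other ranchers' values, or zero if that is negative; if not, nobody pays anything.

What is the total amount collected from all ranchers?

Total value 85 ≥ cost 68, so it is built.
Rancher 1: others sum to 69; max(0, 68 - 69) = 0.
Rancher 2: others sum to 61; max(0, 68 - 61) = 7.
Rancher 3: others sum to 59; max(0, 68 - 59) = 9.
Rancher 4: others sum to 66; max(0, 68 - 66) = 2.
Total collected = 0 + 7 + 9 + 2 = 18.

18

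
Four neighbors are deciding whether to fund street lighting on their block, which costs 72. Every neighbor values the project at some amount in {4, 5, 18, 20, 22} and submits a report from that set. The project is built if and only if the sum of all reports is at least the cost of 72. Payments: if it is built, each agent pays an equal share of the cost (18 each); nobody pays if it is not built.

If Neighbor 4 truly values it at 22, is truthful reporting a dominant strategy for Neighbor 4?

Yes

Check each profile of the others' reports and compare truth against every alternative report.
Others report (18, 18, 18): truth gives 4, best alternative gives 4.
Others report (18, 18, 20): truth gives 4, best alternative gives 4.
Others report (18, 18, 22): truth gives 4, best alternative gives 4.
Others report (18, 20, 18): truth gives 4, best alternative gives 4.
Others report (18, 20, 20): truth gives 4, best alternative gives 4.
Others report (18, 20, 22): truth gives 4, best alternative gives 4.
(Remaining 119 profiles checked similarly; truth is weakly best in each.)
In every case the truthful report is at least as good as any alternative, so it is a dominant strategy.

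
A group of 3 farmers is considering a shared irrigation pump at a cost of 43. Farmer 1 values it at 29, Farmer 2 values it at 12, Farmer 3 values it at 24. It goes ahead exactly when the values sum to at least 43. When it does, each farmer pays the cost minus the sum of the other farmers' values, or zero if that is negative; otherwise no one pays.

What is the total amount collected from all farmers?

9

Total value 65 ≥ cost 43, so it is built.
Farmer 1: others sum to 36; max(0, 43 - 36) = 7.
Farmer 2: others sum to 53; max(0, 43 - 53) = 0.
Farmer 3: others sum to 41; max(0, 43 - 41) = 2.
Total collected = 7 + 0 + 2 = 9.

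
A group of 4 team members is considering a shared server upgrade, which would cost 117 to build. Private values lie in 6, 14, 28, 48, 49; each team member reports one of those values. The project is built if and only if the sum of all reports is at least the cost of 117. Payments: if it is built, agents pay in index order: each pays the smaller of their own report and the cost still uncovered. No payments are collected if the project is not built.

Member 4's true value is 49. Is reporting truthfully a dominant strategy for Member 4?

Yes

Check each profile of the others' reports and compare truth against every alternative report.
Others report (28, 48, 48): truth gives 49, best alternative gives 49.
Others report (28, 48, 49): truth gives 49, best alternative gives 49.
Others report (28, 49, 48): truth gives 49, best alternative gives 49.
Others report (28, 49, 49): truth gives 49, best alternative gives 49.
Others report (48, 28, 48): truth gives 49, best alternative gives 49.
Others report (48, 28, 49): truth gives 49, best alternative gives 49.
(Remaining 119 profiles checked similarly; truth is weakly best in each.)
In every case the truthful report is at least as good as any alternative, so it is a dominant strategy.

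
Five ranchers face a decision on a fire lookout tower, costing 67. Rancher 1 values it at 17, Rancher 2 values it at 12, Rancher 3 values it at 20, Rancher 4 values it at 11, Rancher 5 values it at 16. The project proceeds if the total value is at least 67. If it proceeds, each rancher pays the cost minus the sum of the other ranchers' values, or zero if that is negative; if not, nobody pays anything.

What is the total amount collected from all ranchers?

Total value 76 ≥ cost 67, so it is built.
Rancher 1: others sum to 59; max(0, 67 - 59) = 8.
Rancher 2: others sum to 64; max(0, 67 - 64) = 3.
Rancher 3: others sum to 56; max(0, 67 - 56) = 11.
Rancher 4: others sum to 65; max(0, 67 - 65) = 2.
Rancher 5: others sum to 60; max(0, 67 - 60) = 7.
Total collected = 8 + 3 + 11 + 2 + 7 = 31.

31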